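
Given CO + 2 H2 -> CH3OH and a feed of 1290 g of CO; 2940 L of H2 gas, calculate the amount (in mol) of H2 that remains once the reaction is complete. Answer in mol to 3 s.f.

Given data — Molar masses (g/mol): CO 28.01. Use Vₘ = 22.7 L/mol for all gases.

n(CO) = 1290 / 28.01 = 46.05 mol
n(H2) = 2940 / 22.7 = 129.5 mol
n/ν for CO = 46.05/1 = 46.05
n/ν for H2 = 129.5/2 = 64.75
Smallest n/ν is CO → limiting reagent.
H2 consumed = (2/1) × 46.05 = 92.10 mol
H2 remaining = 129.5 − 92.10 = 37.40 mol

37.4 mol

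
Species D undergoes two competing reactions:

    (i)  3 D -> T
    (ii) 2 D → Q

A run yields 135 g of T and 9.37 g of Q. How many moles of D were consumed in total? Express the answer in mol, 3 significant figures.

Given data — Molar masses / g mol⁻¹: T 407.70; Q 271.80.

1.06 mol

n(T) = 135 / 407.70 = 0.3311 mol
n(Q) = 9.37 / 271.80 = 0.03447 mol
n(D) via (i) = (3/1)×0.3311 = 0.9933 mol
n(D) via (ii) = (2/1)×0.03447 = 0.06894 mol
total n(D) = 0.9933 + 0.06894 = 1.062 mol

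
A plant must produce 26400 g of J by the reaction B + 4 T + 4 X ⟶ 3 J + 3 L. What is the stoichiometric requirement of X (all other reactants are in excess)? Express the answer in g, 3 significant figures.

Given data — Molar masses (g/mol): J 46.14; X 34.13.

n(J) = 26400 / 46.14 = 572.2 mol
n(X) = (4/3) × 572.2 = 762.9 mol
mass = 762.9 × 34.13 = 26040 g

26000 g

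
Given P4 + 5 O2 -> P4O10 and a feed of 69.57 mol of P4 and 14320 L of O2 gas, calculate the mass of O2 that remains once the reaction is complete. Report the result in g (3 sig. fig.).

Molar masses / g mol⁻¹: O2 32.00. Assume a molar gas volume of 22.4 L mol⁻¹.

9330 g

n(P4) = 69.57 mol
n(O2) = 14320 / 22.4 = 639.3 mol
n/ν → P4: 69.57, O2: 127.9; P4 is limiting.
O2 consumed = (5/1) × 69.57 = 347.9 mol
O2 remaining = 639.3 − 347.9 = 291.4 mol
mass = 291.4 × 32.00 = 9325 g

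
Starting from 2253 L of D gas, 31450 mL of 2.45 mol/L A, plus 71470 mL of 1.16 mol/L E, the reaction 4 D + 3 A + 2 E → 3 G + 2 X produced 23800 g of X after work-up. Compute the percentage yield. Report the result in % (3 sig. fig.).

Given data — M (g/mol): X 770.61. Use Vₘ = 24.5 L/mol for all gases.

n(D) = 2253 / 24.5 = 91.96 mol
n(A) = 2.45 × 31450/1000 = 77.05 mol
n(E) = 1.16 × 71470/1000 = 82.91 mol
n/ν for D = 91.96/4 = 22.99
n/ν for A = 77.05/3 = 25.68
n/ν for E = 82.91/2 = 41.46
Smallest n/ν is D → limiting reagent.
theoretical n(X) = (2/4) × 91.96 = 45.98 mol → 35430 g
% yield = 23800 / 35430 × 100 = 67.17 %

67.2 %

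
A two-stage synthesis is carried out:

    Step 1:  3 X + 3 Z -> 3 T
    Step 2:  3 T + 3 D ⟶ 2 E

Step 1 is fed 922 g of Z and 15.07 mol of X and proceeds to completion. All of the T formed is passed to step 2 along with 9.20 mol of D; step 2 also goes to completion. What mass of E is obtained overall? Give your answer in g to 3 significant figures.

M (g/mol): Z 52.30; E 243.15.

Step 1:
n(Z) = 922.0 / 52.30 = 17.63 mol
n(X) = 15.07 mol
n/ν → Z: 5.877, X: 5.023; X is limiting.
n(T) produced = (3/3) × 15.07 = 15.07 mol
Step 2:
n(T) available = 15.07 mol
n(D) = 9.200 mol
n/ν → T: 5.023, D: 3.067; D is limiting.
n(E) = (2/3) × 9.200 = 6.133 mol
mass = 6.133 × 243.15 = 1491 g

1490 g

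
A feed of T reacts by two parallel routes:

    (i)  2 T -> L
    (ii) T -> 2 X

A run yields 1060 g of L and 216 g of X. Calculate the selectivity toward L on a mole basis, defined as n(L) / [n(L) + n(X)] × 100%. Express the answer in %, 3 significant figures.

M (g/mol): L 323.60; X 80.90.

55.1 %

n(L) = 1060 / 323.60 = 3.276 mol
n(X) = 216 / 80.90 = 2.670 mol
selectivity = 3.276/(3.276+2.670) × 100 = 55.10 %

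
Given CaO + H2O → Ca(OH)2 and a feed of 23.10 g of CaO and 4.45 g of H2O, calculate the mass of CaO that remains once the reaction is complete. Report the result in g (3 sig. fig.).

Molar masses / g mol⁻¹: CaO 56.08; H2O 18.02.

9.25 g

n(CaO) = 23.10 / 56.08 = 0.4119 mol
n(H2O) = 4.450 / 18.02 = 0.2469 mol
n/ν for CaO = 0.4119/1 = 0.4119
n/ν for H2O = 0.2469/1 = 0.2469
Smallest n/ν is H2O → limiting reagent.
CaO consumed = (1/1) × 0.2469 = 0.2469 mol
CaO remaining = 0.4119 − 0.2469 = 0.1650 mol
mass = 0.1650 × 56.08 = 9.253 g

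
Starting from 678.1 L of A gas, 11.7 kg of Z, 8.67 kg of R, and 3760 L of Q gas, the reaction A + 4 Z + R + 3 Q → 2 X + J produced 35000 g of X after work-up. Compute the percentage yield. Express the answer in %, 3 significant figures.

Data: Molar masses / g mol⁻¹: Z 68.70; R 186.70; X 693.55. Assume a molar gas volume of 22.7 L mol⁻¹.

84.5 %

n(A) = 678.1 / 22.7 = 29.87 mol
n(Z) = 11.70×1000 / 68.70 = 170.3 mol
n(R) = 8.670×1000 / 186.70 = 46.44 mol
n(Q) = 3760 / 22.7 = 165.6 mol
n/ν for A = 29.87/1 = 29.87
n/ν for Z = 170.3/4 = 42.58
n/ν for R = 46.44/1 = 46.44
n/ν for Q = 165.6/3 = 55.20
Smallest n/ν is A → limiting reagent.
theoretical n(X) = (2/1) × 29.87 = 59.74 mol → 41430 g
% yield = 35000 / 41430 × 100 = 84.48 %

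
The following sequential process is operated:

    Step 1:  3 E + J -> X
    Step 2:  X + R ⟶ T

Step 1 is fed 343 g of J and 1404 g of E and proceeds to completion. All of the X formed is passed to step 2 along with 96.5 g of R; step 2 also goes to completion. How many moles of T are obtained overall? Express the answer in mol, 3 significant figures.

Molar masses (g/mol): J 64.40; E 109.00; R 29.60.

Step 1:
n(J) = 343.0 / 64.40 = 5.326 mol
n(E) = 1404 / 109.00 = 12.88 mol
n/ν for J = 5.326/1 = 5.326
n/ν for E = 12.88/3 = 4.293
Smallest n/ν is E → limiting reagent.
n(X) produced = (1/3) × 12.88 = 4.293 mol
Step 2:
n(X) available = 4.293 mol
n(R) = 96.50 / 29.60 = 3.260 mol
n/ν for X = 4.293/1 = 4.293
n/ν for R = 3.260/1 = 3.260
Smallest n/ν is R → limiting reagent.
n(T) = (1/1) × 3.260 = 3.260 mol

3.26 mol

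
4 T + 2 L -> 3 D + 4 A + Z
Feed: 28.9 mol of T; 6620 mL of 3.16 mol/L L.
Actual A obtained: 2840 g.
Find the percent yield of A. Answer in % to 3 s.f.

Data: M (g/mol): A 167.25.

58.8 %

n(T) = 28.90 mol
n(L) = 3.16 × 6620/1000 = 20.92 mol
n/ν for T = 28.90/4 = 7.225
n/ν for L = 20.92/2 = 10.46
Smallest n/ν is T → limiting reagent.
theoretical n(A) = (4/4) × 28.90 = 28.90 mol → 4834 g
% yield = 2840 / 4834 × 100 = 58.75 %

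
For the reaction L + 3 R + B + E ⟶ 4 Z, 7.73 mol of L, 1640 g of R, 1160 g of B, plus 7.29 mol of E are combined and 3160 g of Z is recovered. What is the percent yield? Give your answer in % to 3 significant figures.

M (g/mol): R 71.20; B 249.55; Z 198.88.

n(L) = 7.730 mol
n(R) = 1640 / 71.20 = 23.03 mol
n(B) = 1160 / 249.55 = 4.648 mol
n(E) = 7.290 mol
n/ν → L: 7.730, R: 7.677, B: 4.648, E: 7.290; B is limiting.
theoretical n(Z) = (4/1) × 4.648 = 18.59 mol → 3697 g
% yield = 3160 / 3697 × 100 = 85.47 %

85.5 %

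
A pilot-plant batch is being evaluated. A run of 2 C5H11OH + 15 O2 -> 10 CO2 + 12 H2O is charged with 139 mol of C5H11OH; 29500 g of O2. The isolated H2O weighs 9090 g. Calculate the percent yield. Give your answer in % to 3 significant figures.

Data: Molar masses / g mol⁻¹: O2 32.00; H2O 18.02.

n(C5H11OH) = 139.0 mol
n(O2) = 29500 / 32.00 = 921.9 mol
n/ν → C5H11OH: 69.50, O2: 61.46; O2 is limiting.
theoretical n(H2O) = (12/15) × 921.9 = 737.5 mol → 13290 g
% yield = 9090 / 13290 × 100 = 68.40 %

68.4 %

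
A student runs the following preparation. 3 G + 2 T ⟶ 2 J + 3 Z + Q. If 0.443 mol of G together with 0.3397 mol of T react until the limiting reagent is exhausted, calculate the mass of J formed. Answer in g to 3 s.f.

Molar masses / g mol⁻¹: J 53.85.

n(G) = 0.4430 mol
n(T) = 0.3397 mol
n/ν → G: 0.1477, T: 0.1699; G is limiting.
n(J) = (2/3) × 0.4430 = 0.2953 mol
mass = 0.2953 × 53.85 = 15.90 g

15.9 g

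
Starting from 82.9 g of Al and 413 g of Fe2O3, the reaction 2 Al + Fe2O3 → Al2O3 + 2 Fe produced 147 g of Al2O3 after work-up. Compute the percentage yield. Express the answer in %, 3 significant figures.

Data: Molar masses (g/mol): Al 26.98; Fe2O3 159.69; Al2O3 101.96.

n(Al) = 82.90 / 26.98 = 3.073 mol
n(Fe2O3) = 413.0 / 159.69 = 2.586 mol
n/ν for Al = 3.073/2 = 1.537
n/ν for Fe2O3 = 2.586/1 = 2.586
Smallest n/ν is Al → limiting reagent.
theoretical n(Al2O3) = (1/2) × 3.073 = 1.537 mol → 156.7 g
% yield = 147 / 156.7 × 100 = 93.81 %

93.8 %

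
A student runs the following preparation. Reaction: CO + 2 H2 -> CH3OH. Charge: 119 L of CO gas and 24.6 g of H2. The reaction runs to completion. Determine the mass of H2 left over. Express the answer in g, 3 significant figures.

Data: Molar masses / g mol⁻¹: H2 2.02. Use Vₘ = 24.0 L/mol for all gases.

n(CO) = 119.0 / 24.0 = 4.958 mol
n(H2) = 24.60 / 2.02 = 12.18 mol
n/ν for CO = 4.958/1 = 4.958
n/ν for H2 = 12.18/2 = 6.090
Smallest n/ν is CO → limiting reagent.
H2 consumed = (2/1) × 4.958 = 9.916 mol
H2 remaining = 12.18 − 9.916 = 2.264 mol
mass = 2.264 × 2.02 = 4.573 g

4.57 g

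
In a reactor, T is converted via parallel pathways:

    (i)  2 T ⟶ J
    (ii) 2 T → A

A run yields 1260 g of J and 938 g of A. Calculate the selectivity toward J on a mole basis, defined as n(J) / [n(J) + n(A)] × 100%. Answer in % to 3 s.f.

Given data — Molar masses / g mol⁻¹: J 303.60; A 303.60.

57.3 %

n(J) = 1260 / 303.60 = 4.150 mol
n(A) = 938 / 303.60 = 3.090 mol
selectivity = 4.150/(4.150+3.090) × 100 = 57.32 %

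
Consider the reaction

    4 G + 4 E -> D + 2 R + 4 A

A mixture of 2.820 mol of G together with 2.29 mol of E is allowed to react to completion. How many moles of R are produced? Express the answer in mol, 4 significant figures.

1.145 mol

n(G) = 2.820 mol
n(E) = 2.290 mol
n/ν for G = 2.820/4 = 0.7050
n/ν for E = 2.290/4 = 0.5725
Smallest n/ν is E → limiting reagent.
n(R) = (2/4) × 2.290 = 1.145 mol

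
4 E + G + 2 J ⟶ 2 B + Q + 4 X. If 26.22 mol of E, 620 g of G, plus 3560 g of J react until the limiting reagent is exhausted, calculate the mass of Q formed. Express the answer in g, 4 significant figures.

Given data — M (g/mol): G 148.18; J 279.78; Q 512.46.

n(E) = 26.22 mol
n(G) = 620.0 / 148.18 = 4.184 mol
n(J) = 3560 / 279.78 = 12.72 mol
n/ν → E: 6.555, G: 4.184, J: 6.360; G is limiting.
n(Q) = (1/1) × 4.184 = 4.184 mol
mass = 4.184 × 512.46 = 2144 g

2144 g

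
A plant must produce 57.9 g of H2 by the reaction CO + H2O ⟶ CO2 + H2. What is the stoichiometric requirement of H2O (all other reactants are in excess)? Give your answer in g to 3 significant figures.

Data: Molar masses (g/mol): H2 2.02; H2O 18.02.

n(H2) = 57.9 / 2.02 = 28.66 mol
n(H2O) = (1/1) × 28.66 = 28.66 mol
mass = 28.66 × 18.02 = 516.5 g

517 g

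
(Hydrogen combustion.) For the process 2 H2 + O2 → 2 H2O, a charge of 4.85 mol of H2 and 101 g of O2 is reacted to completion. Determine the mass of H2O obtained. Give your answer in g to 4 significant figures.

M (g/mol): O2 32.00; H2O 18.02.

87.40 g

n(H2) = 4.850 mol
n(O2) = 101.0 / 32.00 = 3.156 mol
n/ν for H2 = 4.850/2 = 2.425
n/ν for O2 = 3.156/1 = 3.156
Smallest n/ν is H2 → limiting reagent.
n(H2O) = (2/2) × 4.850 = 4.850 mol
mass = 4.850 × 18.02 = 87.40 g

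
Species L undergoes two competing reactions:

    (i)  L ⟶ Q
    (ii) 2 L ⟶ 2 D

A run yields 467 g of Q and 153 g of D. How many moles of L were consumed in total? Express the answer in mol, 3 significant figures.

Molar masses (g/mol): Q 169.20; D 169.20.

n(Q) = 467 / 169.20 = 2.760 mol
n(D) = 153 / 169.20 = 0.9043 mol
n(L) via (i) = (1/1)×2.760 = 2.760 mol
n(L) via (ii) = (2/2)×0.9043 = 0.9043 mol
total n(L) = 2.760 + 0.9043 = 3.664 mol

3.66 mol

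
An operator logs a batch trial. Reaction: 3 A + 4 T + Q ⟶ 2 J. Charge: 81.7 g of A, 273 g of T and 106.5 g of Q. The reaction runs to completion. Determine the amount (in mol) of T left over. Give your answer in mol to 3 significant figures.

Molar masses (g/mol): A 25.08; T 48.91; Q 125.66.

n(A) = 81.70 / 25.08 = 3.258 mol
n(T) = 273.0 / 48.91 = 5.582 mol
n(Q) = 106.5 / 125.66 = 0.8475 mol
n/ν → A: 1.086, T: 1.396, Q: 0.8475; Q is limiting.
T consumed = (4/1) × 0.8475 = 3.390 mol
T remaining = 5.582 − 3.390 = 2.192 mol

2.19 mol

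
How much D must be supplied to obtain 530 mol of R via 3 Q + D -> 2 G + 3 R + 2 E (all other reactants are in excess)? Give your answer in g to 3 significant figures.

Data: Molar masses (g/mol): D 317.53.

56100 g

n(R) = 530.0 mol
n(D) = (1/3) × 530.0 = 176.7 mol
mass = 176.7 × 317.53 = 56110 g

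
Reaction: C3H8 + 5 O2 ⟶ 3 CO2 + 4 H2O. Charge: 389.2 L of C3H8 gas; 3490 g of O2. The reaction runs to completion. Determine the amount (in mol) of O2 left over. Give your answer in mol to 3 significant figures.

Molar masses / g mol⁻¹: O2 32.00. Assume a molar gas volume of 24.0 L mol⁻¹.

28.0 mol

n(C3H8) = 389.2 / 24.0 = 16.22 mol
n(O2) = 3490 / 32.00 = 109.1 mol
n/ν for C3H8 = 16.22/1 = 16.22
n/ν for O2 = 109.1/5 = 21.82
Smallest n/ν is C3H8 → limiting reagent.
O2 consumed = (5/1) × 16.22 = 81.10 mol
O2 remaining = 109.1 − 81.10 = 28.00 mol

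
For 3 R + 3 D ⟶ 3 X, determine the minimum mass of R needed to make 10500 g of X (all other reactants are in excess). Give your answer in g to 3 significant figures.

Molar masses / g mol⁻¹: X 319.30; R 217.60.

n(X) = 10500 / 319.30 = 32.88 mol
n(R) = (3/3) × 32.88 = 32.88 mol
mass = 32.88 × 217.60 = 7155 g

7160 g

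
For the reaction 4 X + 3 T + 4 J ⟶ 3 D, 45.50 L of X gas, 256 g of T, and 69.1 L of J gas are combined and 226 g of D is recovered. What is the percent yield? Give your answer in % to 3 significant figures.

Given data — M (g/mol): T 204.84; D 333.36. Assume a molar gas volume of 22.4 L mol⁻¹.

n(X) = 45.50 / 22.4 = 2.031 mol
n(T) = 256.0 / 204.84 = 1.250 mol
n(J) = 69.10 / 22.4 = 3.085 mol
n/ν for X = 2.031/4 = 0.5078
n/ν for T = 1.250/3 = 0.4167
n/ν for J = 3.085/4 = 0.7713
Smallest n/ν is T → limiting reagent.
theoretical n(D) = (3/3) × 1.250 = 1.250 mol → 416.7 g
% yield = 226 / 416.7 × 100 = 54.24 %

54.2 %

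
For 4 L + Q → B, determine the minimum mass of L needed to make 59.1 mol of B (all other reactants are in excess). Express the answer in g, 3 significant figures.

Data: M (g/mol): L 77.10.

18200 g

n(B) = 59.10 mol
n(L) = (4/1) × 59.10 = 236.4 mol
mass = 236.4 × 77.10 = 18230 g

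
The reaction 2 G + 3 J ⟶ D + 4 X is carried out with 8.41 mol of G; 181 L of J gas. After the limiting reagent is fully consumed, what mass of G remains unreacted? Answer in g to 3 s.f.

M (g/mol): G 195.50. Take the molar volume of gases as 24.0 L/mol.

n(G) = 8.410 mol
n(J) = 181.0 / 24.0 = 7.542 mol
n/ν for G = 8.410/2 = 4.205
n/ν for J = 7.542/3 = 2.514
Smallest n/ν is J → limiting reagent.
G consumed = (2/3) × 7.542 = 5.028 mol
G remaining = 8.410 − 5.028 = 3.382 mol
mass = 3.382 × 195.50 = 661.2 g

661 g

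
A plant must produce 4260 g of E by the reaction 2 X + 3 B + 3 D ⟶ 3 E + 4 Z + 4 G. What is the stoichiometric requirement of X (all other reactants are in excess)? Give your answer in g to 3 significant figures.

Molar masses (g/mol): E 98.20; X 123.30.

n(E) = 4260 / 98.20 = 43.38 mol
n(X) = (2/3) × 43.38 = 28.92 mol
mass = 28.92 × 123.30 = 3566 g

3570 g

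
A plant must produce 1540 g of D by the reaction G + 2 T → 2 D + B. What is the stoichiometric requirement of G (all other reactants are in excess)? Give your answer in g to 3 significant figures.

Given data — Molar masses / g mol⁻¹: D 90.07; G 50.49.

n(D) = 1540 / 90.07 = 17.10 mol
n(G) = (1/2) × 17.10 = 8.550 mol
mass = 8.550 × 50.49 = 431.7 g

432 g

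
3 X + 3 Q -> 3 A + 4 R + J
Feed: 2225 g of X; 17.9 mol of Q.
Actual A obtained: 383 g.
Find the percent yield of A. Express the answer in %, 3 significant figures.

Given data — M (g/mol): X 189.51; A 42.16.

77.4 %

n(X) = 2225 / 189.51 = 11.74 mol
n(Q) = 17.90 mol
n/ν → X: 3.913, Q: 5.967; X is limiting.
theoretical n(A) = (3/3) × 11.74 = 11.74 mol → 495.0 g
% yield = 383 / 495.0 × 100 = 77.37 %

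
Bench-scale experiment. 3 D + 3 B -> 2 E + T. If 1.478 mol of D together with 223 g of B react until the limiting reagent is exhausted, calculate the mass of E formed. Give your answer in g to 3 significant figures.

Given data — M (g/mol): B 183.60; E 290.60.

235 g

n(D) = 1.478 mol
n(B) = 223.0 / 183.60 = 1.215 mol
n/ν for D = 1.478/3 = 0.4927
n/ν for B = 1.215/3 = 0.4050
Smallest n/ν is B → limiting reagent.
n(E) = (2/3) × 1.215 = 0.8100 mol
mass = 0.8100 × 290.60 = 235.4 g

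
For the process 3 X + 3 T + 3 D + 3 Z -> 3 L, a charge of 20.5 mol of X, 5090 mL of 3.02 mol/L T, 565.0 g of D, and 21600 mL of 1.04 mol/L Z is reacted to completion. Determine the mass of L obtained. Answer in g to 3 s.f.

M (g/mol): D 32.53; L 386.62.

5940 g

n(X) = 20.50 mol
n(T) = 3.02 × 5090/1000 = 15.37 mol
n(D) = 565.0 / 32.53 = 17.37 mol
n(Z) = 1.04 × 21600/1000 = 22.46 mol
n/ν for X = 20.50/3 = 6.833
n/ν for T = 15.37/3 = 5.123
n/ν for D = 17.37/3 = 5.790
n/ν for Z = 22.46/3 = 7.487
Smallest n/ν is T → limiting reagent.
n(L) = (3/3) × 15.37 = 15.37 mol
mass = 15.37 × 386.62 = 5942 g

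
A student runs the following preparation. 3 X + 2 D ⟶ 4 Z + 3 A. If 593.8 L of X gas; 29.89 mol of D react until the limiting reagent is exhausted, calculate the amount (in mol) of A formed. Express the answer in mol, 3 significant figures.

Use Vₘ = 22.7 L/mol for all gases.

n(X) = 593.8 / 22.7 = 26.16 mol
n(D) = 29.89 mol
n/ν → X: 8.720, D: 14.95; X is limiting.
n(A) = (3/3) × 26.16 = 26.16 mol

26.2 mol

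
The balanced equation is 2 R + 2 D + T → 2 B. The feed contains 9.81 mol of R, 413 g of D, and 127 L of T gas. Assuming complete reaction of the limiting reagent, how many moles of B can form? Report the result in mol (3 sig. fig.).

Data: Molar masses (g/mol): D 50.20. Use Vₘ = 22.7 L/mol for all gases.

8.23 mol

n(R) = 9.810 mol
n(D) = 413.0 / 50.20 = 8.227 mol
n(T) = 127.0 / 22.7 = 5.595 mol
n/ν for R = 9.810/2 = 4.905
n/ν for D = 8.227/2 = 4.114
n/ν for T = 5.595/1 = 5.595
Smallest n/ν is D → limiting reagent.
n(B) = (2/2) × 8.227 = 8.227 mol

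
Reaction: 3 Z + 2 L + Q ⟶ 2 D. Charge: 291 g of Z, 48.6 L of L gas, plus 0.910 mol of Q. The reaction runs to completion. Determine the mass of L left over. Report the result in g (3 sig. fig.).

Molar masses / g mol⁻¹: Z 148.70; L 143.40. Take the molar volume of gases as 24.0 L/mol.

103 g

n(Z) = 291.0 / 148.70 = 1.957 mol
n(L) = 48.60 / 24.0 = 2.025 mol
n(Q) = 0.9100 mol
n/ν → Z: 0.6523, L: 1.013, Q: 0.9100; Z is limiting.
L consumed = (2/3) × 1.957 = 1.305 mol
L remaining = 2.025 − 1.305 = 0.7200 mol
mass = 0.7200 × 143.40 = 103.2 g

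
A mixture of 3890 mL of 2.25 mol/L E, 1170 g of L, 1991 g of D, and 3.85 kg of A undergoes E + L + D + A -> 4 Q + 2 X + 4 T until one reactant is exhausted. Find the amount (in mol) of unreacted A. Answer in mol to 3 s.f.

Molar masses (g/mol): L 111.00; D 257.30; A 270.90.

n(E) = 2.25 × 3890/1000 = 8.753 mol
n(L) = 1170 / 111.00 = 10.54 mol
n(D) = 1991 / 257.30 = 7.738 mol
n(A) = 3.850×1000 / 270.90 = 14.21 mol
n/ν for E = 8.753/1 = 8.753
n/ν for L = 10.54/1 = 10.54
n/ν for D = 7.738/1 = 7.738
n/ν for A = 14.21/1 = 14.21
Smallest n/ν is D → limiting reagent.
A consumed = (1/1) × 7.738 = 7.738 mol
A remaining = 14.21 − 7.738 = 6.472 mol

6.47 mol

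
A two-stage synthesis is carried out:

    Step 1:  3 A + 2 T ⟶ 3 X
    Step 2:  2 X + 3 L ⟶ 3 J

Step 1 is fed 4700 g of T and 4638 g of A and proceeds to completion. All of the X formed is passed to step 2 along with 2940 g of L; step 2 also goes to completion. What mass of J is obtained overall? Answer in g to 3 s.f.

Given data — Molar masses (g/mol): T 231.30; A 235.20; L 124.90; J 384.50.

Step 1:
n(T) = 4700 / 231.30 = 20.32 mol
n(A) = 4638 / 235.20 = 19.72 mol
n/ν for T = 20.32/2 = 10.16
n/ν for A = 19.72/3 = 6.573
Smallest n/ν is A → limiting reagent.
n(X) produced = (3/3) × 19.72 = 19.72 mol
Step 2:
n(X) available = 19.72 mol
n(L) = 2940 / 124.90 = 23.54 mol
n/ν for X = 19.72/2 = 9.860
n/ν for L = 23.54/3 = 7.847
Smallest n/ν is L → limiting reagent.
n(J) = (3/3) × 23.54 = 23.54 mol
mass = 23.54 × 384.50 = 9051 g

9050 g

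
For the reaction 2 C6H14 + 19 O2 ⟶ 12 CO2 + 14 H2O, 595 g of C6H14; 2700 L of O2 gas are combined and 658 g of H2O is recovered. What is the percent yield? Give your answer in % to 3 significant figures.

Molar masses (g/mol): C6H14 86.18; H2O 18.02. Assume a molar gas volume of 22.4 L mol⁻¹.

75.6 %

n(C6H14) = 595.0 / 86.18 = 6.904 mol
n(O2) = 2700 / 22.4 = 120.5 mol
n/ν → C6H14: 3.452, O2: 6.342; C6H14 is limiting.
theoretical n(H2O) = (14/2) × 6.904 = 48.33 mol → 870.9 g
% yield = 658 / 870.9 × 100 = 75.55 %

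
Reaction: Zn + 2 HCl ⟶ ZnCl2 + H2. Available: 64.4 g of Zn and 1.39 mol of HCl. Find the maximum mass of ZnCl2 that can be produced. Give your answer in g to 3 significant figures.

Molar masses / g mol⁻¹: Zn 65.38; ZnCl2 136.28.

n(Zn) = 64.40 / 65.38 = 0.9850 mol
n(HCl) = 1.390 mol
n/ν → Zn: 0.9850, HCl: 0.6950; HCl is limiting.
n(ZnCl2) = (1/2) × 1.390 = 0.6950 mol
mass = 0.6950 × 136.28 = 94.71 g

94.7 g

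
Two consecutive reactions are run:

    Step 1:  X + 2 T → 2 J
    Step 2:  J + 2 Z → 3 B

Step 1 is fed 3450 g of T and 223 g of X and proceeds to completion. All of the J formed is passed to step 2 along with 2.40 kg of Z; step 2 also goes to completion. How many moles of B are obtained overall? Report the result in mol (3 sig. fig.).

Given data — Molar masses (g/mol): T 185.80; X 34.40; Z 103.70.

Step 1:
n(T) = 3450 / 185.80 = 18.57 mol
n(X) = 223.0 / 34.40 = 6.483 mol
n/ν for T = 18.57/2 = 9.285
n/ν for X = 6.483/1 = 6.483
Smallest n/ν is X → limiting reagent.
n(J) produced = (2/1) × 6.483 = 12.97 mol
Step 2:
n(J) available = 12.97 mol
n(Z) = 2.400×1000 / 103.70 = 23.14 mol
n/ν for J = 12.97/1 = 12.97
n/ν for Z = 23.14/2 = 11.57
Smallest n/ν is Z → limiting reagent.
n(B) = (3/2) × 23.14 = 34.71 mol

34.7 mol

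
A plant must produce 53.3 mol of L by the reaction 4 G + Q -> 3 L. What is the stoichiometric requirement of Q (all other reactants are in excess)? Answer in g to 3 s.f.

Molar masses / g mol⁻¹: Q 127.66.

n(L) = 53.30 mol
n(Q) = (1/3) × 53.30 = 17.77 mol
mass = 17.77 × 127.66 = 2269 g

2270 g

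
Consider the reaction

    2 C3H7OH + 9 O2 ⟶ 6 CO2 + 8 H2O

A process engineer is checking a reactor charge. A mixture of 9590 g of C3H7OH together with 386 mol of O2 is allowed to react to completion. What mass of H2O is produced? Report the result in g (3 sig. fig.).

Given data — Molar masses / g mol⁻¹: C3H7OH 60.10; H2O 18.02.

n(C3H7OH) = 9590 / 60.10 = 159.6 mol
n(O2) = 386.0 mol
n/ν → C3H7OH: 79.80, O2: 42.89; O2 is limiting.
n(H2O) = (8/9) × 386.0 = 343.1 mol
mass = 343.1 × 18.02 = 6183 g

6180 g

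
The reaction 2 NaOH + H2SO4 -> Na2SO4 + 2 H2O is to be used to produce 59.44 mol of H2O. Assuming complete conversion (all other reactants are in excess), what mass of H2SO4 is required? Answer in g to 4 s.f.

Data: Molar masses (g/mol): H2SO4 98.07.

2915 g

n(H2O) = 59.44 mol
n(H2SO4) = (1/2) × 59.44 = 29.72 mol
mass = 29.72 × 98.07 = 2915 g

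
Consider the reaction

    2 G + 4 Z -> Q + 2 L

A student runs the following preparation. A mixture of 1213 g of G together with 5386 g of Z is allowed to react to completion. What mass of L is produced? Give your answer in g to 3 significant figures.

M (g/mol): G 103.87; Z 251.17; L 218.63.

n(G) = 1213 / 103.87 = 11.68 mol
n(Z) = 5386 / 251.17 = 21.44 mol
n/ν for G = 11.68/2 = 5.840
n/ν for Z = 21.44/4 = 5.360
Smallest n/ν is Z → limiting reagent.
n(L) = (2/4) × 21.44 = 10.72 mol
mass = 10.72 × 218.63 = 2344 g

2340 g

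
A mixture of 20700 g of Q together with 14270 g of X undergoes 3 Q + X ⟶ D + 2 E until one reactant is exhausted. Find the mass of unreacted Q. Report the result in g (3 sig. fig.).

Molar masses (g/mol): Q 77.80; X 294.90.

9410 g

n(Q) = 20700 / 77.80 = 266.1 mol
n(X) = 14270 / 294.90 = 48.39 mol
n/ν → Q: 88.70, X: 48.39; X is limiting.
Q consumed = (3/1) × 48.39 = 145.2 mol
Q remaining = 266.1 − 145.2 = 120.9 mol
mass = 120.9 × 77.80 = 9406 g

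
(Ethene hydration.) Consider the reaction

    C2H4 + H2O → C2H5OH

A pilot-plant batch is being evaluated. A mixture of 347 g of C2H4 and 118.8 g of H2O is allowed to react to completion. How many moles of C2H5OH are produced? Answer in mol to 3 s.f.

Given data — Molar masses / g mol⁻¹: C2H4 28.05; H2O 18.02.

n(C2H4) = 347.0 / 28.05 = 12.37 mol
n(H2O) = 118.8 / 18.02 = 6.593 mol
n/ν for C2H4 = 12.37/1 = 12.37
n/ν for H2O = 6.593/1 = 6.593
Smallest n/ν is H2O → limiting reagent.
n(C2H5OH) = (1/1) × 6.593 = 6.593 mol

6.59 mol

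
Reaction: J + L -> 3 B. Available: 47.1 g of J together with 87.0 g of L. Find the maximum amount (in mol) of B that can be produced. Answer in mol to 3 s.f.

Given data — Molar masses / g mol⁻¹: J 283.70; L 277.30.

0.498 mol

n(J) = 47.10 / 283.70 = 0.1660 mol
n(L) = 87.00 / 277.30 = 0.3137 mol
n/ν → J: 0.1660, L: 0.3137; J is limiting.
n(B) = (3/1) × 0.1660 = 0.4980 mol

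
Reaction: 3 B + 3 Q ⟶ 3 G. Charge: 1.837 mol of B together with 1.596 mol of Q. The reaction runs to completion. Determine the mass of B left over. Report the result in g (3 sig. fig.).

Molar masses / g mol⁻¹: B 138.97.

n(B) = 1.837 mol
n(Q) = 1.596 mol
n/ν for B = 1.837/3 = 0.6123
n/ν for Q = 1.596/3 = 0.5320
Smallest n/ν is Q → limiting reagent.
B consumed = (3/3) × 1.596 = 1.596 mol
B remaining = 1.837 − 1.596 = 0.2410 mol
mass = 0.2410 × 138.97 = 33.49 g

33.5 g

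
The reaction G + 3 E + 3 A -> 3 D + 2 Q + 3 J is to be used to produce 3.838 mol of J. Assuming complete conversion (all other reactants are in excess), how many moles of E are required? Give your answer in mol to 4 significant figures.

n(J) = 3.838 mol
n(E) = (3/3) × 3.838 = 3.838 mol

3.838 mol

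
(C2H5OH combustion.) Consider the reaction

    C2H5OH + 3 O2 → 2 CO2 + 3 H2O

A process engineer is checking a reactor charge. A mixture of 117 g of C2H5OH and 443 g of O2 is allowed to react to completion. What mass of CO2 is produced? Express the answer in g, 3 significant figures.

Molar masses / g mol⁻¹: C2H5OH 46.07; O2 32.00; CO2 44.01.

n(C2H5OH) = 117.0 / 46.07 = 2.540 mol
n(O2) = 443.0 / 32.00 = 13.84 mol
n/ν for C2H5OH = 2.540/1 = 2.540
n/ν for O2 = 13.84/3 = 4.613
Smallest n/ν is C2H5OH → limiting reagent.
n(CO2) = (2/1) × 2.540 = 5.080 mol
mass = 5.080 × 44.01 = 223.6 g

224 g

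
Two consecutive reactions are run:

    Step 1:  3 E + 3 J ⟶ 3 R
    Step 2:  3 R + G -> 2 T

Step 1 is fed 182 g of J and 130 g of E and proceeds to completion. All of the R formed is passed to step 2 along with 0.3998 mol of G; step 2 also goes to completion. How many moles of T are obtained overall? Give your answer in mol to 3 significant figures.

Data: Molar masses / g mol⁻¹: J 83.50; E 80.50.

Step 1:
n(J) = 182.0 / 83.50 = 2.180 mol
n(E) = 130.0 / 80.50 = 1.615 mol
n/ν for J = 2.180/3 = 0.7267
n/ν for E = 1.615/3 = 0.5383
Smallest n/ν is E → limiting reagent.
n(R) produced = (3/3) × 1.615 = 1.615 mol
Step 2:
n(R) available = 1.615 mol
n(G) = 0.3998 mol
n/ν for R = 1.615/3 = 0.5383
n/ν for G = 0.3998/1 = 0.3998
Smallest n/ν is G → limiting reagent.
n(T) = (2/1) × 0.3998 = 0.7996 mol

0.800 mol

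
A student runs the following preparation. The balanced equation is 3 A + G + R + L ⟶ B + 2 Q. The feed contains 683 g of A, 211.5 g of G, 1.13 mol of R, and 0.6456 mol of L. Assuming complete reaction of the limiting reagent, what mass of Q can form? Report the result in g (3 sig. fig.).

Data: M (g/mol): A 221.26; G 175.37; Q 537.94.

695 g

n(A) = 683.0 / 221.26 = 3.087 mol
n(G) = 211.5 / 175.37 = 1.206 mol
n(R) = 1.130 mol
n(L) = 0.6456 mol
n/ν for A = 3.087/3 = 1.029
n/ν for G = 1.206/1 = 1.206
n/ν for R = 1.130/1 = 1.130
n/ν for L = 0.6456/1 = 0.6456
Smallest n/ν is L → limiting reagent.
n(Q) = (2/1) × 0.6456 = 1.291 mol
mass = 1.291 × 537.94 = 694.5 g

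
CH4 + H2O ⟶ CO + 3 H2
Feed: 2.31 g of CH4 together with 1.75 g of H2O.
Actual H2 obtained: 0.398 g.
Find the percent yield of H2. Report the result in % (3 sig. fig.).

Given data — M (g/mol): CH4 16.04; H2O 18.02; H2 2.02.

67.6 %

n(CH4) = 2.310 / 16.04 = 0.1440 mol
n(H2O) = 1.750 / 18.02 = 0.09711 mol
n/ν → CH4: 0.1440, H2O: 0.09711; H2O is limiting.
theoretical n(H2) = (3/1) × 0.09711 = 0.2913 mol → 0.5884 g
% yield = 0.398 / 0.5884 × 100 = 67.64 %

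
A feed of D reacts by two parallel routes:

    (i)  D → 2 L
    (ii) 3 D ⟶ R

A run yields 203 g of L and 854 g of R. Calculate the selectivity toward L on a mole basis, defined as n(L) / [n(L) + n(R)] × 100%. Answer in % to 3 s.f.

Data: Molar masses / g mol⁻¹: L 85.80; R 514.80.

58.8 %

n(L) = 203 / 85.80 = 2.366 mol
n(R) = 854 / 514.80 = 1.659 mol
selectivity = 2.366/(2.366+1.659) × 100 = 58.78 %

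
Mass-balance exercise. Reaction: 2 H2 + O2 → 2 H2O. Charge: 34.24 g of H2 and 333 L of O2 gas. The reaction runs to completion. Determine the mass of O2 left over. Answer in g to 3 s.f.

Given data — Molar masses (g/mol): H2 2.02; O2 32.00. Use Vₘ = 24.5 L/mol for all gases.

164 g

n(H2) = 34.24 / 2.02 = 16.95 mol
n(O2) = 333.0 / 24.5 = 13.59 mol
n/ν for H2 = 16.95/2 = 8.475
n/ν for O2 = 13.59/1 = 13.59
Smallest n/ν is H2 → limiting reagent.
O2 consumed = (1/2) × 16.95 = 8.475 mol
O2 remaining = 13.59 − 8.475 = 5.115 mol
mass = 5.115 × 32.00 = 163.7 g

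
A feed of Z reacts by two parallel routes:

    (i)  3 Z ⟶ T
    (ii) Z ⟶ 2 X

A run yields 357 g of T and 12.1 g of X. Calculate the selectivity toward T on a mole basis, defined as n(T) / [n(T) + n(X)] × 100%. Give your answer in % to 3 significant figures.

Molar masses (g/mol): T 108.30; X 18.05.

n(T) = 357 / 108.30 = 3.296 mol
n(X) = 12.1 / 18.05 = 0.6704 mol
selectivity = 3.296/(3.296+0.6704) × 100 = 83.10 %

83.1 %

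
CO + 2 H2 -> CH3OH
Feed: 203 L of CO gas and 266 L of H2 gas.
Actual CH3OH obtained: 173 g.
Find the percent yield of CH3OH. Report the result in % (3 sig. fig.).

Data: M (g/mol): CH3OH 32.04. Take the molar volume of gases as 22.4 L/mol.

n(CO) = 203.0 / 22.4 = 9.063 mol
n(H2) = 266.0 / 22.4 = 11.88 mol
n/ν for CO = 9.063/1 = 9.063
n/ν for H2 = 11.88/2 = 5.940
Smallest n/ν is H2 → limiting reagent.
theoretical n(CH3OH) = (1/2) × 11.88 = 5.940 mol → 190.3 g
% yield = 173 / 190.3 × 100 = 90.91 %

90.9 %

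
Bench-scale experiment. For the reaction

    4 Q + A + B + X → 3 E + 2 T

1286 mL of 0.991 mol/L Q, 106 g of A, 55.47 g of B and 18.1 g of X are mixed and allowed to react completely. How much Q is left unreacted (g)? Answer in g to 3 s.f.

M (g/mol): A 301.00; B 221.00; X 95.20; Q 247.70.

127 g

n(Q) = 0.991 × 1286/1000 = 1.274 mol
n(A) = 106.0 / 301.00 = 0.3522 mol
n(B) = 55.47 / 221.00 = 0.2510 mol
n(X) = 18.10 / 95.20 = 0.1901 mol
n/ν → Q: 0.3185, A: 0.3522, B: 0.2510, X: 0.1901; X is limiting.
Q consumed = (4/1) × 0.1901 = 0.7604 mol
Q remaining = 1.274 − 0.7604 = 0.5136 mol
mass = 0.5136 × 247.70 = 127.2 g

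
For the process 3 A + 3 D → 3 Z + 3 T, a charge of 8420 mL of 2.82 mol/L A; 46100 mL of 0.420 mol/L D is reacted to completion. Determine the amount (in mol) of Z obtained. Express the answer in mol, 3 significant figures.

n(A) = 2.82 × 8420/1000 = 23.74 mol
n(D) = 0.420 × 46100/1000 = 19.36 mol
n/ν for A = 23.74/3 = 7.913
n/ν for D = 19.36/3 = 6.453
Smallest n/ν is D → limiting reagent.
n(Z) = (3/3) × 19.36 = 19.36 mol

19.4 mol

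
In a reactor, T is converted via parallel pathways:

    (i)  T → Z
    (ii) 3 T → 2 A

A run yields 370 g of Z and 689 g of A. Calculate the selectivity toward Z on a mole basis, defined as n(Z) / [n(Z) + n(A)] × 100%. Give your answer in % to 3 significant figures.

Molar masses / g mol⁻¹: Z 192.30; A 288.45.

n(Z) = 370 / 192.30 = 1.924 mol
n(A) = 689 / 288.45 = 2.389 mol
selectivity = 1.924/(1.924+2.389) × 100 = 44.61 %

44.6 %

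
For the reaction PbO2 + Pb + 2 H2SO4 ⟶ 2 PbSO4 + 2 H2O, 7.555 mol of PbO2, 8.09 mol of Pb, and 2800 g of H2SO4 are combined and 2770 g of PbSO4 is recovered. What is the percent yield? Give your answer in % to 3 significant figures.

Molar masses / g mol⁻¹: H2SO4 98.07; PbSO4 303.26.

n(PbO2) = 7.555 mol
n(Pb) = 8.090 mol
n(H2SO4) = 2800 / 98.07 = 28.55 mol
n/ν for PbO2 = 7.555/1 = 7.555
n/ν for Pb = 8.090/1 = 8.090
n/ν for H2SO4 = 28.55/2 = 14.28
Smallest n/ν is PbO2 → limiting reagent.
theoretical n(PbSO4) = (2/1) × 7.555 = 15.11 mol → 4582 g
% yield = 2770 / 4582 × 100 = 60.45 %

60.5 %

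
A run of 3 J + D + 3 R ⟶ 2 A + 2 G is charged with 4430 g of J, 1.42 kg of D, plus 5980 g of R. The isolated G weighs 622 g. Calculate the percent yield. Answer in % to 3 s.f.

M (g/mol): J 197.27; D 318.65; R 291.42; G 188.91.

36.9 %

n(J) = 4430 / 197.27 = 22.46 mol
n(D) = 1.420×1000 / 318.65 = 4.456 mol
n(R) = 5980 / 291.42 = 20.52 mol
n/ν for J = 22.46/3 = 7.487
n/ν for D = 4.456/1 = 4.456
n/ν for R = 20.52/3 = 6.840
Smallest n/ν is D → limiting reagent.
theoretical n(G) = (2/1) × 4.456 = 8.912 mol → 1684 g
% yield = 622 / 1684 × 100 = 36.94 %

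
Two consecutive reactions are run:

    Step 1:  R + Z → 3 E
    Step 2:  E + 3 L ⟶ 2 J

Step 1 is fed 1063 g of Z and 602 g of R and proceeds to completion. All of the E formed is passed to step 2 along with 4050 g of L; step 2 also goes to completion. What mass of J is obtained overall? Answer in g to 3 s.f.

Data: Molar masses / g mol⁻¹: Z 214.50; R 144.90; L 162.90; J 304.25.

5040 g

Step 1:
n(Z) = 1063 / 214.50 = 4.956 mol
n(R) = 602.0 / 144.90 = 4.155 mol
n/ν → Z: 4.956, R: 4.155; R is limiting.
n(E) produced = (3/1) × 4.155 = 12.47 mol
Step 2:
n(E) available = 12.47 mol
n(L) = 4050 / 162.90 = 24.86 mol
n/ν → E: 12.47, L: 8.287; L is limiting.
n(J) = (2/3) × 24.86 = 16.57 mol
mass = 16.57 × 304.25 = 5041 g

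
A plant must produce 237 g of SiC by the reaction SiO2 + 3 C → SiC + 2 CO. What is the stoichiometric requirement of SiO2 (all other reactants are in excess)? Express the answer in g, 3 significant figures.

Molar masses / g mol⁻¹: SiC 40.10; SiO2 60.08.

355 g

n(SiC) = 237 / 40.10 = 5.910 mol
n(SiO2) = (1/1) × 5.910 = 5.910 mol
mass = 5.910 × 60.08 = 355.1 g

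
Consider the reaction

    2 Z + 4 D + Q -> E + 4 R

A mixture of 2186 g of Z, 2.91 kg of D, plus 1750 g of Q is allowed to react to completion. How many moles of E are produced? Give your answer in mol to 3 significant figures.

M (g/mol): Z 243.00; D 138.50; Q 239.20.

n(Z) = 2186 / 243.00 = 8.996 mol
n(D) = 2.910×1000 / 138.50 = 21.01 mol
n(Q) = 1750 / 239.20 = 7.316 mol
n/ν for Z = 8.996/2 = 4.498
n/ν for D = 21.01/4 = 5.253
n/ν for Q = 7.316/1 = 7.316
Smallest n/ν is Z → limiting reagent.
n(E) = (1/2) × 8.996 = 4.498 mol

4.50 mol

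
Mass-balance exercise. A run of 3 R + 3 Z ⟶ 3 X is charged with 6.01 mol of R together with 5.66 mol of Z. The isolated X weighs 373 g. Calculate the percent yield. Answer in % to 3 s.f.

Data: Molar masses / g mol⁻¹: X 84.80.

77.7 %

n(R) = 6.010 mol
n(Z) = 5.660 mol
n/ν for R = 6.010/3 = 2.003
n/ν for Z = 5.660/3 = 1.887
Smallest n/ν is Z → limiting reagent.
theoretical n(X) = (3/3) × 5.660 = 5.660 mol → 480.0 g
% yield = 373 / 480.0 × 100 = 77.71 %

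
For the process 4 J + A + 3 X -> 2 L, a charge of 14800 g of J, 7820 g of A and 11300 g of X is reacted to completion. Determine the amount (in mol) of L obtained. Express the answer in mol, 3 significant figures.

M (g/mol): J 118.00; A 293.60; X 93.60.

n(J) = 14800 / 118.00 = 125.4 mol
n(A) = 7820 / 293.60 = 26.63 mol
n(X) = 11300 / 93.60 = 120.7 mol
n/ν → J: 31.35, A: 26.63, X: 40.23; A is limiting.
n(L) = (2/1) × 26.63 = 53.26 mol

53.3 mol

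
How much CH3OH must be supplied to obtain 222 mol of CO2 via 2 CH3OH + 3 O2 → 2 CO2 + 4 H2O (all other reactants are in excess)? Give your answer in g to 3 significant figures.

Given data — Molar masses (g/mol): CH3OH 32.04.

n(CO2) = 222.0 mol
n(CH3OH) = (2/2) × 222.0 = 222.0 mol
mass = 222.0 × 32.04 = 7113 g

7110 g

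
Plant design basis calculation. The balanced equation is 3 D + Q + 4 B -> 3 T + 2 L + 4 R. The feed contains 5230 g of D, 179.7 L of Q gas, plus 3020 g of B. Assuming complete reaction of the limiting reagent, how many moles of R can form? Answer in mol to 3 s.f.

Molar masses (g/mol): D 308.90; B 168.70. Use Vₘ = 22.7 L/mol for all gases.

17.9 mol

n(D) = 5230 / 308.90 = 16.93 mol
n(Q) = 179.7 / 22.7 = 7.916 mol
n(B) = 3020 / 168.70 = 17.90 mol
n/ν → D: 5.643, Q: 7.916, B: 4.475; B is limiting.
n(R) = (4/4) × 17.90 = 17.90 mol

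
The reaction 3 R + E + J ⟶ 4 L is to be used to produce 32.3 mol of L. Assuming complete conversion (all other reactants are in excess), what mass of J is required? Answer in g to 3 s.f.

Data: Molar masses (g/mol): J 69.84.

564 g

n(L) = 32.30 mol
n(J) = (1/4) × 32.30 = 8.075 mol
mass = 8.075 × 69.84 = 564.0 g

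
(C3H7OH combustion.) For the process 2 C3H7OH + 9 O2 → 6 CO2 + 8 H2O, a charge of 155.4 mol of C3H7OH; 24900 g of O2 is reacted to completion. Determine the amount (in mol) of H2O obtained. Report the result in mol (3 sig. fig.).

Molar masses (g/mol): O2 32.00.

n(C3H7OH) = 155.4 mol
n(O2) = 24900 / 32.00 = 778.1 mol
n/ν for C3H7OH = 155.4/2 = 77.70
n/ν for O2 = 778.1/9 = 86.46
Smallest n/ν is C3H7OH → limiting reagent.
n(H2O) = (8/2) × 155.4 = 621.6 mol

622 mol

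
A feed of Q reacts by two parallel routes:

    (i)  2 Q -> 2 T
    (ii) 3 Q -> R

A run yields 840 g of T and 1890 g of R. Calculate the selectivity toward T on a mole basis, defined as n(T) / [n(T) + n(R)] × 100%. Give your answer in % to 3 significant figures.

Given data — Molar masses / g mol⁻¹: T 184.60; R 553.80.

57.1 %

n(T) = 840 / 184.60 = 4.550 mol
n(R) = 1890 / 553.80 = 3.413 mol
selectivity = 4.550/(4.550+3.413) × 100 = 57.14 %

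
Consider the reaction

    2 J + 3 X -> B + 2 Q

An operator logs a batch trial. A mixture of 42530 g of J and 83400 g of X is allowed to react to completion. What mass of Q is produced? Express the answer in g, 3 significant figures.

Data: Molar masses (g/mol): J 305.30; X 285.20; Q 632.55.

n(J) = 42530 / 305.30 = 139.3 mol
n(X) = 83400 / 285.20 = 292.4 mol
n/ν → J: 69.65, X: 97.47; J is limiting.
n(Q) = (2/2) × 139.3 = 139.3 mol
mass = 139.3 × 632.55 = 88110 g

88100 g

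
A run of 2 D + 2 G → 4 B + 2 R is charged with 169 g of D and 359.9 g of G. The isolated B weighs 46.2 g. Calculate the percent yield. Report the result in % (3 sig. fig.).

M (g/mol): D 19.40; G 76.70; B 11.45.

n(D) = 169.0 / 19.40 = 8.711 mol
n(G) = 359.9 / 76.70 = 4.692 mol
n/ν → D: 4.356, G: 2.346; G is limiting.
theoretical n(B) = (4/2) × 4.692 = 9.384 mol → 107.4 g
% yield = 46.2 / 107.4 × 100 = 43.02 %

43.0 %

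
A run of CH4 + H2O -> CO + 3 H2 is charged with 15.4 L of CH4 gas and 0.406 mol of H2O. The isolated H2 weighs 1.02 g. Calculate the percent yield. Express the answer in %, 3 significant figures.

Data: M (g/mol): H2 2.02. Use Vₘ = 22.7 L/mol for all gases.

41.5 %

n(CH4) = 15.40 / 22.7 = 0.6784 mol
n(H2O) = 0.4060 mol
n/ν for CH4 = 0.6784/1 = 0.6784
n/ν for H2O = 0.4060/1 = 0.4060
Smallest n/ν is H2O → limiting reagent.
theoretical n(H2) = (3/1) × 0.4060 = 1.218 mol → 2.460 g
% yield = 1.02 / 2.460 × 100 = 41.46 %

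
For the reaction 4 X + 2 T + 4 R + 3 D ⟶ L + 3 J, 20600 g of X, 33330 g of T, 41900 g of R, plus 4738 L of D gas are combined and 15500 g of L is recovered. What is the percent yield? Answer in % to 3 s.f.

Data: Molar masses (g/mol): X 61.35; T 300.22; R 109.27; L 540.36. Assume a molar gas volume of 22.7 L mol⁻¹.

51.7 %

n(X) = 20600 / 61.35 = 335.8 mol
n(T) = 33330 / 300.22 = 111.0 mol
n(R) = 41900 / 109.27 = 383.5 mol
n(D) = 4738 / 22.7 = 208.7 mol
n/ν for X = 335.8/4 = 83.95
n/ν for T = 111.0/2 = 55.50
n/ν for R = 383.5/4 = 95.88
n/ν for D = 208.7/3 = 69.57
Smallest n/ν is T → limiting reagent.
theoretical n(L) = (1/2) × 111.0 = 55.50 mol → 29990 g
% yield = 15500 / 29990 × 100 = 51.68 %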